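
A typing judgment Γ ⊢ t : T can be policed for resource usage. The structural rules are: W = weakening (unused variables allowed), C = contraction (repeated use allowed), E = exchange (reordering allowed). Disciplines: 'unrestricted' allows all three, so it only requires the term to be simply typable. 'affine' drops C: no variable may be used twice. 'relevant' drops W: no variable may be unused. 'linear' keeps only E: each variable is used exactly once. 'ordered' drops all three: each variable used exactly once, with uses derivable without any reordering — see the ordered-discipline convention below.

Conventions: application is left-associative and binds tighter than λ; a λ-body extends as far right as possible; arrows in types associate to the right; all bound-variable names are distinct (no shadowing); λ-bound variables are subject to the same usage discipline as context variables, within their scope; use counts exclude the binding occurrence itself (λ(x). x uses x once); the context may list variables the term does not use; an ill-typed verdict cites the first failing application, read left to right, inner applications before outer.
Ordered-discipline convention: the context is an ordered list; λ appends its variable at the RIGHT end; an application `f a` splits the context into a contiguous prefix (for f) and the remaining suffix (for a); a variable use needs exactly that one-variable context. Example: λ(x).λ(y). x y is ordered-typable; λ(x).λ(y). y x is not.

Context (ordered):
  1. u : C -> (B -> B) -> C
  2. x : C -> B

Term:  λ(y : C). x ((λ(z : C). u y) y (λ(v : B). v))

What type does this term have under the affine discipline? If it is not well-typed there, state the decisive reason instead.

not well-typed under affine — repeated use of y ×2
use counts: u=1, x=1, y (λ-bound)=2, z (λ-bound)=0, v (λ-bound)=1
order of uses: x, u, y, y, v
typing: well-typed — term : C -> B
per-discipline verdicts: ordered ✗, linear ✗, affine ✗, relevant ✗, unrestricted ✓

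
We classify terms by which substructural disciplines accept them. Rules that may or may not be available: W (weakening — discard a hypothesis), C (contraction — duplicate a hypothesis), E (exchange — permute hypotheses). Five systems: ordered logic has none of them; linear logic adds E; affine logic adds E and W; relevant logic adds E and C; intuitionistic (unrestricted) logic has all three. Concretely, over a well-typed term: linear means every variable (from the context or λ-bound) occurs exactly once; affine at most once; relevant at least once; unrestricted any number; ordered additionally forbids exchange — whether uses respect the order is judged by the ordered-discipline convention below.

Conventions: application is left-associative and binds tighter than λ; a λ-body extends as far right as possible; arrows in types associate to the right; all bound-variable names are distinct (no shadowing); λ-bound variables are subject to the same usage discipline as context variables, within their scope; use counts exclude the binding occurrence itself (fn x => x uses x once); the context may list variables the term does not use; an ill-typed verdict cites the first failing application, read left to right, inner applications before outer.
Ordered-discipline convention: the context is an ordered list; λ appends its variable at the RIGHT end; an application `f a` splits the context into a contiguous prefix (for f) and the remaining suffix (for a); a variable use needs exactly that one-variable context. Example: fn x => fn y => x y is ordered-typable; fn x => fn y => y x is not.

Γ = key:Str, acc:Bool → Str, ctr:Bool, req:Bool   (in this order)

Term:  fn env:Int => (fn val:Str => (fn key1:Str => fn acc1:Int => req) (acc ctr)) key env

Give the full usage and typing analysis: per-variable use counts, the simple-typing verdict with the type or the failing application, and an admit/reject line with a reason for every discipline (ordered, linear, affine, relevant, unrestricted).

use counts: key: 1; acc: 1; ctr: 1; req: 1; env (λ-bound): 1; val (λ-bound): 0; key1 (λ-bound): 0; acc1 (λ-bound): 0
order of uses: req, acc, ctr, key, env
typing: well-typed — term : Int → Bool
ordered ✗ (unused: val, key1, acc1 — weakening required)
linear ✗ (unused: val, key1, acc1 — weakening required)
affine ✓ (at most one use each (key, acc, ctr, req, env, val, key1, acc1))
relevant ✗ (unused: val, key1, acc1 — weakening required)
unrestricted ✓ (well-typed at Int → Bool; no restrictions here)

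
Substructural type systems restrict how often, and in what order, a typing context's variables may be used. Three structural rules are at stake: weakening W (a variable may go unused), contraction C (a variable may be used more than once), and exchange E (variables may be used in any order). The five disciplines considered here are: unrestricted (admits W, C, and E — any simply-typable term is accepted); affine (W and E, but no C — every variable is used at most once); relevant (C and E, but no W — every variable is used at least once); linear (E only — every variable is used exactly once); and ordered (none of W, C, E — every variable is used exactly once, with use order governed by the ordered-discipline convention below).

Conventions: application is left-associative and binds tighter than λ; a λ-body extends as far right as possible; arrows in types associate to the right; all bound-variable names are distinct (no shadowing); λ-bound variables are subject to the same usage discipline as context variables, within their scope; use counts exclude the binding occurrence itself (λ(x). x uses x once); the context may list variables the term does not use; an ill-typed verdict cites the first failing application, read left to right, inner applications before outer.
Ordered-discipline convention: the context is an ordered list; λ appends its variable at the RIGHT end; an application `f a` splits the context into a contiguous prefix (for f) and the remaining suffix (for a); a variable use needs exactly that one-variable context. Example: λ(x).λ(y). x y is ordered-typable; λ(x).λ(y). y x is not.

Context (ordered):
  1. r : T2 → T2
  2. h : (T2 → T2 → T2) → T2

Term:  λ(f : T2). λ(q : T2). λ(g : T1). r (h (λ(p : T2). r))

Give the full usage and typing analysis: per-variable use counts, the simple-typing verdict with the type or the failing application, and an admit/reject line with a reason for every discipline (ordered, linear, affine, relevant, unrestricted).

usage: r: 2; h: 1; f (bound): 0; q (bound): 0; g (bound): 0; p (bound): 0
uses in reading order: r, h, r
typing: the term checks, with type T2 → T2 → T1 → T2
ordered: ✗ — uses contraction: r ×2; needs weakening: f, q, g, p unused
linear: ✗ — uses contraction: r ×2; needs weakening: f, q, g, p unused
affine: ✗ — uses contraction: r ×2
relevant: ✗ — needs weakening: f, q, g, p unused
unrestricted: ✓ — simply typable at T2 → T2 → T1 → T2; W, C, E all held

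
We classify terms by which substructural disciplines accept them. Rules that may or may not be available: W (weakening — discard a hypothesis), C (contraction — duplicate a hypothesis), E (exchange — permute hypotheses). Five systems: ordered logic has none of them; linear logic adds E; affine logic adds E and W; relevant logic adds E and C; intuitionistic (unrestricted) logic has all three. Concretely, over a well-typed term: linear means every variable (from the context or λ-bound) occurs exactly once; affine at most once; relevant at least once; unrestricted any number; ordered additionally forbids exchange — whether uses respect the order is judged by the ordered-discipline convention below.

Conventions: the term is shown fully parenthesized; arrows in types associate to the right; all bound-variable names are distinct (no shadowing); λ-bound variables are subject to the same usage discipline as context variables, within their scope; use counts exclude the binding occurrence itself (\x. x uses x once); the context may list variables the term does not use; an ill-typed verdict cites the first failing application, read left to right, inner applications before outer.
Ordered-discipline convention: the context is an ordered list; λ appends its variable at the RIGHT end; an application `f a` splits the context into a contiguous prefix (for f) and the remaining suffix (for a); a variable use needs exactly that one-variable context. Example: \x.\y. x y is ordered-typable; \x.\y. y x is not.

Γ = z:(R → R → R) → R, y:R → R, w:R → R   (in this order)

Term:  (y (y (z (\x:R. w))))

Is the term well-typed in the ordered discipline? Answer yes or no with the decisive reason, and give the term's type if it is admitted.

no — repeated use of y ×2; needs weakening: x unused
counts: z ×1; y ×2; w ×1; x (bound) ×0
use order (left to right): y, y, z, w
typing: the term checks, with type R
across the five disciplines: ordered ✗ · linear ✗ · affine ✗ · relevant ✗ · unrestricted ✓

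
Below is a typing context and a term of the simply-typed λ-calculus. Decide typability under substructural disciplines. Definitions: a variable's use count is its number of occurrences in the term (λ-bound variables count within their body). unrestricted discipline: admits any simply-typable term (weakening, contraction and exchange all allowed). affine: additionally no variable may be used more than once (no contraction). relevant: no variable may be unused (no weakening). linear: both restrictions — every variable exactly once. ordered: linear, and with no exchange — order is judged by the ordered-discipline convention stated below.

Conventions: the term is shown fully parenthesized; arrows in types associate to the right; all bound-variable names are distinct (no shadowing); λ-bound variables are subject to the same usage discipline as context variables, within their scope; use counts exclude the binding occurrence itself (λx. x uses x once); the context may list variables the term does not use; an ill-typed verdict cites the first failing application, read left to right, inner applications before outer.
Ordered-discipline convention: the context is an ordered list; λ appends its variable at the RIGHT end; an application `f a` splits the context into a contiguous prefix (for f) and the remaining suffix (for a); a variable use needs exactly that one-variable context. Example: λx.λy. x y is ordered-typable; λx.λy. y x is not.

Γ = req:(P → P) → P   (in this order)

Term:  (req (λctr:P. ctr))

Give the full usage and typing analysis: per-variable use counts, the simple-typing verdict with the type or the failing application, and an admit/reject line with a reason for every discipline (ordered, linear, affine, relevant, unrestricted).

usage: req ×1, ctr (λ-bound) ×1
order of uses: req, ctr
typing: the term checks, with type P
ordered: ✓ — one use each (req, ctr); ordered split holds
linear: ✓ — req, ctr: one use apiece
affine: ✓ — no duplicate uses among req, ctr
relevant: ✓ — req, ctr: all used, weakening unneeded
unrestricted: ✓ — type-checks (P) and nothing is barred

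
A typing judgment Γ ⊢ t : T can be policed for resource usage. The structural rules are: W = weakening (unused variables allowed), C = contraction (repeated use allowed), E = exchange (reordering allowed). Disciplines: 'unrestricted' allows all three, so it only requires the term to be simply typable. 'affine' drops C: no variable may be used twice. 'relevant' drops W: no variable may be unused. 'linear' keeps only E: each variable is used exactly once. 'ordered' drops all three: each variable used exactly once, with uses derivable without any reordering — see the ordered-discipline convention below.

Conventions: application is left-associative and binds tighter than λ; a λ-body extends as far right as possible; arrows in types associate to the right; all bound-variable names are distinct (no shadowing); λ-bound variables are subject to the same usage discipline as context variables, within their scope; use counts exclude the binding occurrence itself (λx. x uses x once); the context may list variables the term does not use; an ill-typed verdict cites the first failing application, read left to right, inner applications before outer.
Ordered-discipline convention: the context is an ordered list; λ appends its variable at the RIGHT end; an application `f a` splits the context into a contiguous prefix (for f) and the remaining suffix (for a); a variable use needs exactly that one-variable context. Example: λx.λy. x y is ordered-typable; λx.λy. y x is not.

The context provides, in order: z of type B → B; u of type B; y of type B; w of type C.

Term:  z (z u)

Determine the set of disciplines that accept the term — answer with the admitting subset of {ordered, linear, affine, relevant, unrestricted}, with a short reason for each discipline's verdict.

admitting disciplines: unrestricted
variable uses: z: 2, u: 1, y: 0, w: 0
left-to-right use order: z, z, u
typing: the term checks, with type B
ordered: ✗, z ×2 used more than once (contraction); y, w left unused
linear: ✗, z ×2 used more than once (contraction); y, w left unused
affine: ✗, z ×2 used more than once (contraction)
relevant: ✗, y, w left unused
unrestricted: ✓, typability at B is all that's needed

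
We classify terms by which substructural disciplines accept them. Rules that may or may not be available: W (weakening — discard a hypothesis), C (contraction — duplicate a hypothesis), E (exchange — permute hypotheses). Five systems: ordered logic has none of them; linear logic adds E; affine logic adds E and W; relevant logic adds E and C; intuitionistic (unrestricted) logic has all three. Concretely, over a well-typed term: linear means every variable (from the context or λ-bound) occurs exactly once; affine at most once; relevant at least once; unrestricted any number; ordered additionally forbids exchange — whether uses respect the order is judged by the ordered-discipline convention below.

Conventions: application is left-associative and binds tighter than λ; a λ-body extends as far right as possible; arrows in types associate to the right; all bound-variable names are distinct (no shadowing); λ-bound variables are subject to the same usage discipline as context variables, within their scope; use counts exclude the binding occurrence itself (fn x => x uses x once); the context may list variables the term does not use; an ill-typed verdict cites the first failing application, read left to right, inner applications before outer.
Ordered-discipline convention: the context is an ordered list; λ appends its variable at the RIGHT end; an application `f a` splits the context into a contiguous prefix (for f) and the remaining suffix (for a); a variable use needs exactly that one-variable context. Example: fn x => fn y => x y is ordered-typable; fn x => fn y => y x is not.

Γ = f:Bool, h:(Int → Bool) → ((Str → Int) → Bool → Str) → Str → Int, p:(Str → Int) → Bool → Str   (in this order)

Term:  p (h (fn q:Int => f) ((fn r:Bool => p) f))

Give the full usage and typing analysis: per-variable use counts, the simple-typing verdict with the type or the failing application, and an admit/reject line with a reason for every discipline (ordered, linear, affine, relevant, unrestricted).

counts: f: 2×, h: 1×, p: 2×, q (bound): 0×, r (bound): 0×
use order (left to right): p, h, f, p, f
typing: well-typed — term : Bool → Str
ordered: ✗ — needs contraction — f ×2, p ×2; q, r left unused
linear: ✗ — needs contraction — f ×2, p ×2; q, r left unused
affine: ✗ — needs contraction — f ×2, p ×2
relevant: ✗ — q, r left unused
unrestricted: ✓ — type-checks (Bool → Str) and nothing is barred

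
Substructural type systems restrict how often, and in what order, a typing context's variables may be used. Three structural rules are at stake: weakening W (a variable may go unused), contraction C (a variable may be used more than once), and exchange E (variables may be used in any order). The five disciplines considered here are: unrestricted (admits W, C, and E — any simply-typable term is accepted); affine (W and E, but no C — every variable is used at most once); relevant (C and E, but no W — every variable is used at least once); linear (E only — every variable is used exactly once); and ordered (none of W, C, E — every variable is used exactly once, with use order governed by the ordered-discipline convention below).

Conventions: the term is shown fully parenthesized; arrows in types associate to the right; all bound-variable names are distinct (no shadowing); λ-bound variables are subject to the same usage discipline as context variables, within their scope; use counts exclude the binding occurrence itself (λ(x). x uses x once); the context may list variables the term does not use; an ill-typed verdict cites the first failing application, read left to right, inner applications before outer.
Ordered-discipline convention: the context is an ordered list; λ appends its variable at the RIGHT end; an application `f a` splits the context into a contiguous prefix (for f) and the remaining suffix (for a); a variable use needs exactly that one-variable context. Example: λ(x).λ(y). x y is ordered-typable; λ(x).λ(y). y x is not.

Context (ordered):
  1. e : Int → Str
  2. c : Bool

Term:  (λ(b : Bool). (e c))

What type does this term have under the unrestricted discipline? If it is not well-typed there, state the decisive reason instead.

not well-typed under unrestricted — a type mismatch blocks all five
variable uses: e=1; c=1; b (bound)=0
order of uses: e, c
typing: ill-typed: a function awaiting Int gets Bool
per-discipline verdicts: ordered ✗; linear ✗; affine ✗; relevant ✗; unrestricted ✗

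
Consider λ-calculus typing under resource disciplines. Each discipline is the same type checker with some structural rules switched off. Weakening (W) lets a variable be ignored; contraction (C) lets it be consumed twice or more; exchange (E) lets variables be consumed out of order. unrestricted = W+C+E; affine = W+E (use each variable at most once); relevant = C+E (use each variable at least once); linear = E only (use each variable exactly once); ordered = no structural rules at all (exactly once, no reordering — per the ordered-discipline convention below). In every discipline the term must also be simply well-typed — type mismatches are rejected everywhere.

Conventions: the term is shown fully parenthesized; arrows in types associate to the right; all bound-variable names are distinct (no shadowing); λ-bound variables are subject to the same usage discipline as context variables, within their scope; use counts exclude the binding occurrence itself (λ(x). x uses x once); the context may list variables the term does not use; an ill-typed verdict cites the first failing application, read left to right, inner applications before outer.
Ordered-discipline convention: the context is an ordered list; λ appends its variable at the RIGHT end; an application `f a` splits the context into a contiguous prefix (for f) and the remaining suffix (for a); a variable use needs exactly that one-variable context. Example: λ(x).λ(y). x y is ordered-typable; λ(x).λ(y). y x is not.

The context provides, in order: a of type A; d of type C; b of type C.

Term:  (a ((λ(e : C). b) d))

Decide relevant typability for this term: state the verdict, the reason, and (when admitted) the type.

no — a type mismatch blocks all five
counts: a: 1×; d: 1×; b: 1×; e (λ-bound): 0×
left-to-right use order: a, b, d
typing: ill-typed: applying a non-function (A)
across the five disciplines: ordered ✗; linear ✗; affine ✗; relevant ✗; unrestricted ✗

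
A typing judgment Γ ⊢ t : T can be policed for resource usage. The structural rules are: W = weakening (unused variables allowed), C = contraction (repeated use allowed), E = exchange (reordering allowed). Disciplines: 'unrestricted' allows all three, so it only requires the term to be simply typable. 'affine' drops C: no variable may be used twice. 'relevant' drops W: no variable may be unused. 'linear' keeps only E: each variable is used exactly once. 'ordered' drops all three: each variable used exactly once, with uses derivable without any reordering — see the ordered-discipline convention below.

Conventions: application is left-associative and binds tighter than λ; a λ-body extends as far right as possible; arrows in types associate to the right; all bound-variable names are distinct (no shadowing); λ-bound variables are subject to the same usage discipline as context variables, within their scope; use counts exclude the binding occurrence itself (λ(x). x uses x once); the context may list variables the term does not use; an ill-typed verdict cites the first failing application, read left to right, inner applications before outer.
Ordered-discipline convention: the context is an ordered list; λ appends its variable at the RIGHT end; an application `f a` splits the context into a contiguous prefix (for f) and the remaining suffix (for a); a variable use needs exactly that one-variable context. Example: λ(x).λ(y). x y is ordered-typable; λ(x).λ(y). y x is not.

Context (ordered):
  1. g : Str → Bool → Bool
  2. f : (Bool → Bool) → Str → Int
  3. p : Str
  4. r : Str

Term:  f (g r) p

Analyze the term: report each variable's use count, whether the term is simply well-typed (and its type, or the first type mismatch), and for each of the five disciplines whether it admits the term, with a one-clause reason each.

use counts: g: 1×; f: 1×; p: 1×; r: 1×
use order (left to right): f, g, r, p
typing: well-typed at Int
ordered: ✗, no contiguous prefix/suffix split fits f, g, r, p
linear: ✓, g, f, p, r: one use apiece
affine: ✓, at most one use each (g, f, p, r)
relevant: ✓, at least one use each (g, f, p, r)
unrestricted: ✓, well-typed at Int; no restrictions here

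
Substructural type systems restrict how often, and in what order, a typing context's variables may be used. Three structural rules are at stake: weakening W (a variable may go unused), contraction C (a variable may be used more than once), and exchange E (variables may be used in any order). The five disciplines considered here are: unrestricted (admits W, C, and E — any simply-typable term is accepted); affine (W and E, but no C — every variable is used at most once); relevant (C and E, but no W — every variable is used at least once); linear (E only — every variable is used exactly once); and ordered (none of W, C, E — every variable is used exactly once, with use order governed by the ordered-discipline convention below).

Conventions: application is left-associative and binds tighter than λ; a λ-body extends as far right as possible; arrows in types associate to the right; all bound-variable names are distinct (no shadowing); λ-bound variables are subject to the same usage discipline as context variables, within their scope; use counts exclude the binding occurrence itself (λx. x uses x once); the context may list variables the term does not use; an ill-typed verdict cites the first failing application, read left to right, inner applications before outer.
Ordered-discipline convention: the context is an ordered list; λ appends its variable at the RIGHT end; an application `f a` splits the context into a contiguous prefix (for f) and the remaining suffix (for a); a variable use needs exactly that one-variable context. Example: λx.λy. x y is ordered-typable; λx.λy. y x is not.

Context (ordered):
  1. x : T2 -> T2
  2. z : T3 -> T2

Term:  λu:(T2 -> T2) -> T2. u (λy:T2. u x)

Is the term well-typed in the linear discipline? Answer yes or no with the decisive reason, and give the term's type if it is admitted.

no — u ×2 used more than once (contraction); z, y never used (weakening)
variable uses: x=1; z=0; u (λ-bound)=2; y (λ-bound)=0
use order (left to right): u, u, x
typing: the term checks, with type ((T2 -> T2) -> T2) -> T2
per-discipline verdicts: ordered ✗ | linear ✗ | affine ✗ | relevant ✗ | unrestricted ✓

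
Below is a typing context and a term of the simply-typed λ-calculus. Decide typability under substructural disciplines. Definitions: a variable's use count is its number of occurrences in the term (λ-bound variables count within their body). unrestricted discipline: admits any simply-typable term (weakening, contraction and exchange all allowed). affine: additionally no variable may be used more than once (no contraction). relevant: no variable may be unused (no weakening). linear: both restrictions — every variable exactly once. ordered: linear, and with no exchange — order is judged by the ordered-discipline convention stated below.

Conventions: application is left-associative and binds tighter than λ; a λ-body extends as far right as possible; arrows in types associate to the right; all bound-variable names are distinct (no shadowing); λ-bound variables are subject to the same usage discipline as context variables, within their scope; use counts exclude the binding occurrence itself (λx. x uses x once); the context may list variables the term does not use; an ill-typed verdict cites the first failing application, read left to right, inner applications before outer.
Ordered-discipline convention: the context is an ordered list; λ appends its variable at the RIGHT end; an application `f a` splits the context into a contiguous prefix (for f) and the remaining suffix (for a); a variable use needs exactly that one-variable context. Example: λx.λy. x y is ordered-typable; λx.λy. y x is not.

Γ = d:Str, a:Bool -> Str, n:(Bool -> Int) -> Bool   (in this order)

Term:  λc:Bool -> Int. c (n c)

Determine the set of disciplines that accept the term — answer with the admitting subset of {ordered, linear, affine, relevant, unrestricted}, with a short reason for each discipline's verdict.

admitted in: unrestricted
counts: d=0, a=0, n=1, c (λ-bound)=2
left-to-right use order: c, n, c
typing: the term checks, with type (Bool -> Int) -> Int
ordered ✗ (repeated use of c ×2; d, a never used (weakening))
linear ✗ (repeated use of c ×2; d, a never used (weakening))
affine ✗ (repeated use of c ×2)
relevant ✗ (d, a never used (weakening))
unrestricted ✓ (well-typed at (Bool -> Int) -> Int; no restrictions here)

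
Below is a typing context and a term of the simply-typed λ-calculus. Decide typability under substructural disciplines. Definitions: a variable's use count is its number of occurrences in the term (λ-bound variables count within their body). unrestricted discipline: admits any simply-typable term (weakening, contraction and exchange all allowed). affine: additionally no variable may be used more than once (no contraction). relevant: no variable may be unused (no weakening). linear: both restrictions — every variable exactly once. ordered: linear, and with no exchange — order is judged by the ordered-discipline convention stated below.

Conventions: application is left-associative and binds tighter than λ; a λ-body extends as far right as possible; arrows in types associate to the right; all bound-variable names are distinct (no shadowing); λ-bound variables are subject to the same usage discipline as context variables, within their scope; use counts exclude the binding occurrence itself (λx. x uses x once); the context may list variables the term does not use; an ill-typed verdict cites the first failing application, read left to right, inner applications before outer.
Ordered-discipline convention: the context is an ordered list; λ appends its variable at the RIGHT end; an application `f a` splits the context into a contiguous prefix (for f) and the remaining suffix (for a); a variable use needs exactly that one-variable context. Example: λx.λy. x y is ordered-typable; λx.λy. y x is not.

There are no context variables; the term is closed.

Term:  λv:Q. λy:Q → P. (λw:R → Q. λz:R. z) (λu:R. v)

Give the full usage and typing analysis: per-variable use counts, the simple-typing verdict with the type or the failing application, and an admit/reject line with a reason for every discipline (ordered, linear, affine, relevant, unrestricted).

use counts: v [bound]: 1×, y [bound]: 0×, w [bound]: 0×, z [bound]: 1×, u [bound]: 0×
left-to-right use order: z, v
typing: well-typed — term : Q → (Q → P) → R → R
ordered ✗ (needs weakening: y, w, u unused)
linear ✗ (needs weakening: y, w, u unused)
affine ✓ (at most one use each (v, y, w, z, u))
relevant ✗ (needs weakening: y, w, u unused)
unrestricted ✓ (typability at Q → (Q → P) → R → R is all that's needed)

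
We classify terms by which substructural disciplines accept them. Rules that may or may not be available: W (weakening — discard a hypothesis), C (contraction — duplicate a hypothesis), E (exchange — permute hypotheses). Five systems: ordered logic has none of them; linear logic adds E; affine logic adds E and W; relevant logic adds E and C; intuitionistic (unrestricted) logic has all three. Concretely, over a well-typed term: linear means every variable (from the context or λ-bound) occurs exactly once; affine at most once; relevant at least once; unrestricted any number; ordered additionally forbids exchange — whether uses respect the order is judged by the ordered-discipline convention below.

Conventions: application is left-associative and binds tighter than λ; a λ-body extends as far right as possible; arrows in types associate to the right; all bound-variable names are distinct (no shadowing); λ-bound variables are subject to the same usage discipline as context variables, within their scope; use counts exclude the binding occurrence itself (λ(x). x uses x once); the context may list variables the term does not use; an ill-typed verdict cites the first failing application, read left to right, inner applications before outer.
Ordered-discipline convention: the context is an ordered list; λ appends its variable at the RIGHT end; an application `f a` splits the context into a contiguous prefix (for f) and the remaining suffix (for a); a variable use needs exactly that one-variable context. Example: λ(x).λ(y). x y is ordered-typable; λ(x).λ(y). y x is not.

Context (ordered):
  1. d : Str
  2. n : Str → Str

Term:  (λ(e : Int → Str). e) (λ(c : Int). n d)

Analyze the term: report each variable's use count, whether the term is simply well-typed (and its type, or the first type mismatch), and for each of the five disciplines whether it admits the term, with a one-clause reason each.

use counts: d: 1, n: 1, e [bound]: 1, c [bound]: 0
order of uses: e, n, d
typing: well-typed at Int → Str
ordered: ✗ — c never used (weakening)
linear: ✗ — c never used (weakening)
affine: ✓ — none of d, n, e, c used more than once
relevant: ✗ — c never used (weakening)
unrestricted: ✓ — well-typed at Int → Str; no restrictions here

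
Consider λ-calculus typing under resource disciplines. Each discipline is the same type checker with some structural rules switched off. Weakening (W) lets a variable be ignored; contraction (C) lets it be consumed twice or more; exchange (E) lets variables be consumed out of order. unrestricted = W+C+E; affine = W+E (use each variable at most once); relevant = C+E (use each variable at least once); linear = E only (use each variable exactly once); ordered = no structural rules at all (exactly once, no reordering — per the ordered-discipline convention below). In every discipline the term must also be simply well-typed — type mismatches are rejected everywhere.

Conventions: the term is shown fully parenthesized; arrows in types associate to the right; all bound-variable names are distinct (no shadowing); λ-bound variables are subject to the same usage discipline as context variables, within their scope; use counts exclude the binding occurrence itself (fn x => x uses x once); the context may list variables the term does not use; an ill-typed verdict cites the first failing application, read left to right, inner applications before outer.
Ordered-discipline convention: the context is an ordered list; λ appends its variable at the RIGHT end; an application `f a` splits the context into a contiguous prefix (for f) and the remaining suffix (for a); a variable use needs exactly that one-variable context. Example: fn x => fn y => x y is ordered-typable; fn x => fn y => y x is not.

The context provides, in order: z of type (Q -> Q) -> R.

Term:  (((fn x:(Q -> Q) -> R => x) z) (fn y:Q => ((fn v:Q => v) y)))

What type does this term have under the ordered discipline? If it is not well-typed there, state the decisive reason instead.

term : R
usage: z: 1×; x (λ-bound): 1×; y (λ-bound): 1×; v (λ-bound): 1×
order of uses: x, z, v, y
typing: well-typed at R
per-discipline verdicts: ordered ✓ · linear ✓ · affine ✓ · relevant ✓ · unrestricted ✓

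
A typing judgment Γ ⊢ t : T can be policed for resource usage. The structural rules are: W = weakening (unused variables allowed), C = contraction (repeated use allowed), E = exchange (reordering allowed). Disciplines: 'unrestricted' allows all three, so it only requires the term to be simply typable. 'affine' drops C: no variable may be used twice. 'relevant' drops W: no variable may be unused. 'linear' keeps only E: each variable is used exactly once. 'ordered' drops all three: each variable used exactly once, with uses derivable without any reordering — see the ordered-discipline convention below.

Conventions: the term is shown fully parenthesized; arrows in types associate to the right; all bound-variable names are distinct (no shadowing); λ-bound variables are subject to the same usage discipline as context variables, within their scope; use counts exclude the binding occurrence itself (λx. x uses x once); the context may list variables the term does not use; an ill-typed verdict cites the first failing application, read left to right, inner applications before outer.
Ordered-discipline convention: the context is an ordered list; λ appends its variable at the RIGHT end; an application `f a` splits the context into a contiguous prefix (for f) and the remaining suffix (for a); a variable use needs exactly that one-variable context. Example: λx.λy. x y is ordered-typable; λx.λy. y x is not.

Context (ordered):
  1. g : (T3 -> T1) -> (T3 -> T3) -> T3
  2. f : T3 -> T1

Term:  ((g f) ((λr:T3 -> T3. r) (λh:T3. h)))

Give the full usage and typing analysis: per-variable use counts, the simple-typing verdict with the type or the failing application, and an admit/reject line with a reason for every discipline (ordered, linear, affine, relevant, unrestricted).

usage: g=1; f=1; r [bound]=1; h [bound]=1
order of uses: g, f, r, h
typing: well-typed — term : T3
ordered: ✓ — g, f, r, h once each; derivable with no W/C/E
linear: ✓ — exactly-once usage across g, f, r, h
affine: ✓ — none of g, f, r, h used more than once
relevant: ✓ — at least one use each (g, f, r, h)
unrestricted: ✓ — simply typable at T3; W, C, E all held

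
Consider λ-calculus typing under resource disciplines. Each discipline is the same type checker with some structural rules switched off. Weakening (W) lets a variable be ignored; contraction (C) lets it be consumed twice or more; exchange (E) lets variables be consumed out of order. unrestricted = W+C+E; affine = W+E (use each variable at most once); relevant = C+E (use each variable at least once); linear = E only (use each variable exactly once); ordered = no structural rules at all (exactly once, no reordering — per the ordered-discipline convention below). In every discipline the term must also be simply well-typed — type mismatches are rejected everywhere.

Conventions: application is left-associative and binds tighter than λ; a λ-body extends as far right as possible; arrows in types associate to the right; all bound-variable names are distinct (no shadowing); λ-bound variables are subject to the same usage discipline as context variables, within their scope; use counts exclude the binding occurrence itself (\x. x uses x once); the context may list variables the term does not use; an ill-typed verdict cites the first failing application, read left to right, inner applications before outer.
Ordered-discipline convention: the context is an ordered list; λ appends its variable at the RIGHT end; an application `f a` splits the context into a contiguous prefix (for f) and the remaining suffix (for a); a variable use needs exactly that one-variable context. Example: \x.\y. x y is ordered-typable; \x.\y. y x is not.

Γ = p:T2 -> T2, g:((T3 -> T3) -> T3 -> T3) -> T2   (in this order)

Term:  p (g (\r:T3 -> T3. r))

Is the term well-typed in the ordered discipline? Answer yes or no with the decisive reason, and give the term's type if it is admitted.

yes — single-use (p, g, r), ordered derivation ok; term : T2
use counts: p ×1, g ×1, r (λ-bound) ×1
uses in reading order: p, g, r
typing: well-typed — term : T2
summary: ordered ✓ | linear ✓ | affine ✓ | relevant ✓ | unrestricted ✓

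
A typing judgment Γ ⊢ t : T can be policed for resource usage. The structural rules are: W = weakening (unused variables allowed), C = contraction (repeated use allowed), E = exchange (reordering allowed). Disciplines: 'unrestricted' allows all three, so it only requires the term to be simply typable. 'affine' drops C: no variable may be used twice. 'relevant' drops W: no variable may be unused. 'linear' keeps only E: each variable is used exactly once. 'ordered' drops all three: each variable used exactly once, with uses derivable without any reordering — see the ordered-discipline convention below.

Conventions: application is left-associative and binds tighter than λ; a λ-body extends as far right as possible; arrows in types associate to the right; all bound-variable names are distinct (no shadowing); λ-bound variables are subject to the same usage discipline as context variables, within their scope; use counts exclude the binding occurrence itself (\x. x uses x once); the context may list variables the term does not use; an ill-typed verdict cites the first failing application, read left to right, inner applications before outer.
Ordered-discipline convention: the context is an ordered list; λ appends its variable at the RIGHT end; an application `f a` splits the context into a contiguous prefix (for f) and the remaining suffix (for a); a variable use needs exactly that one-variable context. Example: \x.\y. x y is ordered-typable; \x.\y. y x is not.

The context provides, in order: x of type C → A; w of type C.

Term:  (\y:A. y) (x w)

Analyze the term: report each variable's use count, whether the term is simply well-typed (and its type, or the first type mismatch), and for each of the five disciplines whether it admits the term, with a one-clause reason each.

variable uses: x: 1×; w: 1×; y [bound]: 1×
order of uses: y, x, w
typing: the term checks, with type A
ordered: ✓, single-use (x, w, y), ordered derivation ok
linear: ✓, each of x, w, y used exactly once
affine: ✓, none of x, w, y used more than once
relevant: ✓, x, w, y: all used, weakening unneeded
unrestricted: ✓, well-typed at A; no restrictions here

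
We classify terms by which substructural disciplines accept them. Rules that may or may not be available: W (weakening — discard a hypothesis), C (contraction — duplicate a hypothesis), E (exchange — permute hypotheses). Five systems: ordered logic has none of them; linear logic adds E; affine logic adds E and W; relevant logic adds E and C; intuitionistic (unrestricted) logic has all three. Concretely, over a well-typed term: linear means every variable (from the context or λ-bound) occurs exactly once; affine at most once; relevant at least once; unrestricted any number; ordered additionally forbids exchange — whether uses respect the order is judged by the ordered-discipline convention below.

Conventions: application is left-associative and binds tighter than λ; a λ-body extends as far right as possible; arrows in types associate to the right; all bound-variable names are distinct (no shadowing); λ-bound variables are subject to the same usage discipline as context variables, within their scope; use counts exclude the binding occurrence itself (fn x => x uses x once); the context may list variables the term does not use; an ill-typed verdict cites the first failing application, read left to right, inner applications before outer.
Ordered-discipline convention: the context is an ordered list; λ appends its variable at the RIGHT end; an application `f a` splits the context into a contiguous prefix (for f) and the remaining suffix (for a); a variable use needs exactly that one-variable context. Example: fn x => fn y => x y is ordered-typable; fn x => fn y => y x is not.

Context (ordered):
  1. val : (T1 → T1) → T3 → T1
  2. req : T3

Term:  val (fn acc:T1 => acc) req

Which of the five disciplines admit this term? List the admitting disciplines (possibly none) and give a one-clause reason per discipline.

admitted by: ordered, linear, affine, relevant, unrestricted
variable uses: val=1, req=1, acc (bound)=1
use order (left to right): val, acc, req
typing: well-typed at T1
ordered ✓ (one use each (val, req, acc); ordered split holds)
linear ✓ (single use per variable (val, req, acc))
affine ✓ (no duplicate uses among val, req, acc)
relevant ✓ (none of val, req, acc goes unused)
unrestricted ✓ (simply typable at T1; W, C, E all held)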